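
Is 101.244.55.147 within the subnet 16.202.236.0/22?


Subnet network: 16.202.236.0
Test IP AND mask: 101.244.52.0
No, 101.244.55.147 is not in 16.202.236.0/22


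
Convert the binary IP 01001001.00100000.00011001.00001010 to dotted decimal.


01001001 = 73
00100000 = 32
00011001 = 25
00001010 = 10
IP: 73.32.25.10


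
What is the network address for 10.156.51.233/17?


IP:   00001010.10011100.00110011.11101001
Mask: 11111111.11111111.10000000.00000000
AND operation:
Net:  00001010.10011100.00000000.00000000
Network: 10.156.0.0/17


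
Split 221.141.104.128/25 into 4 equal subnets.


New prefix = 25 + 2 = 27
Each subnet has 32 addresses
  221.141.104.128/27
  221.141.104.160/27
  221.141.104.192/27
  221.141.104.224/27
Subnets: 221.141.104.128/27, 221.141.104.160/27, 221.141.104.192/27, 221.141.104.224/27


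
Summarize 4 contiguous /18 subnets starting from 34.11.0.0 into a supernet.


Original prefix: /18
Number of subnets: 4 = 2^2
New prefix = 18 - 2 = 16
Supernet: 34.11.0.0/16


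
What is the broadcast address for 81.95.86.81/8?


Network: 81.0.0.0/8
Host bits = 24
Set all host bits to 1:
Broadcast: 81.255.255.255


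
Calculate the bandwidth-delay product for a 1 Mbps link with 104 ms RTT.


BDP = bandwidth * RTT
= 1 Mbps * 104 ms
= 1 * 1e6 * 104 / 1000 bits
= 104000 bits
= 13000 bytes
= 12.6953 KB
BDP = 104000 bits (13000 bytes)


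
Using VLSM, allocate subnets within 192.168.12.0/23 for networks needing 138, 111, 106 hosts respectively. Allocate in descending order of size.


138 hosts -> /24 (254 usable): 192.168.12.0/24
111 hosts -> /25 (126 usable): 192.168.13.0/25
106 hosts -> /25 (126 usable): 192.168.13.128/25
Allocation: 192.168.12.0/24 (138 hosts, 254 usable); 192.168.13.0/25 (111 hosts, 126 usable); 192.168.13.128/25 (106 hosts, 126 usable)


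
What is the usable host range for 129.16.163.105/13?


Network: 129.16.0.0
Broadcast: 129.23.255.255
First usable = network + 1
Last usable = broadcast - 1
Range: 129.16.0.1 to 129.23.255.254


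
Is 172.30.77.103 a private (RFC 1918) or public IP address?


RFC 1918 private ranges:
  10.0.0.0/8 (10.0.0.0 - 10.255.255.255)
  172.16.0.0/12 (172.16.0.0 - 172.31.255.255)
  192.168.0.0/16 (192.168.0.0 - 192.168.255.255)
Private (in 172.16.0.0/12)


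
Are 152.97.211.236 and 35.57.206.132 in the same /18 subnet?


Mask: 255.255.192.0
152.97.211.236 AND mask = 152.97.192.0
35.57.206.132 AND mask = 35.57.192.0
No, different subnets (152.97.192.0 vs 35.57.192.0)


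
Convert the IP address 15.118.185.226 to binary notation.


15 = 00001111
118 = 01110110
185 = 10111001
226 = 11100010
Binary: 00001111.01110110.10111001.11100010


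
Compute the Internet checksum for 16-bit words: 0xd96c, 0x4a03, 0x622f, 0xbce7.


Sum all words (with carry folding):
+ 0xd96c = 0xd96c
+ 0x4a03 = 0x2370
+ 0x622f = 0x859f
+ 0xbce7 = 0x4287
One's complement: ~0x4287
Checksum = 0xbd78


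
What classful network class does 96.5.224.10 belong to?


First octet: 96
Binary: 01100000
0xxxxxxx -> Class A (1-126)
Class A, default mask 255.0.0.0 (/8)


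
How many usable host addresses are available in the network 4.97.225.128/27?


Host bits = 32 - 27 = 5
Total addresses = 2^5 = 32
Usable = total - 2 (network and broadcast)
Usable hosts: 30


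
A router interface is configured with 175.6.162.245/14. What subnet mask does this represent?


/14 means 14 network bits, 18 host bits
Binary: 11111111111111000000000000000000
Mask: 255.252.0.0


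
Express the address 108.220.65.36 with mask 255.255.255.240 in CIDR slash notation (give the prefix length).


Binary: 11111111.11111111.11111111.11110000
Count leading 1s
Prefix: /28


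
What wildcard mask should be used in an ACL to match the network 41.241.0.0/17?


Subnet mask: 255.255.128.0
Wildcard = 255.255.255.255 - subnet mask
255 - 255 = 0
255 - 255 = 0
255 - 128 = 127
255 - 0 = 255
Wildcard: 0.0.127.255


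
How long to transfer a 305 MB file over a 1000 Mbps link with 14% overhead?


Effective throughput = 1000 * (1 - 14/100) = 860 Mbps
File size in Mb = 305 * 8 = 2440 Mb
Time = 2440 / 860
Time = 2.8372 seconds


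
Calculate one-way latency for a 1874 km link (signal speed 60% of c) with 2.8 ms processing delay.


Speed = 0.6 * 3e5 km/s = 180000 km/s
Propagation delay = 1874 / 180000 = 0.0104 s = 10.4111 ms
Processing delay = 2.8 ms
Total one-way latency = 13.2111 ms


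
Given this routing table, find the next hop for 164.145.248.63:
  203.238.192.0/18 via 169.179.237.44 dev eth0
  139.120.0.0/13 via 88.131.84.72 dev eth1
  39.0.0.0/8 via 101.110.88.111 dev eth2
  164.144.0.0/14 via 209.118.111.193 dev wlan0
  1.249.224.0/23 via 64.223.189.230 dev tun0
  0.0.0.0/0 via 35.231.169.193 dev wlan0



Longest prefix match for 164.145.248.63:
  /18 203.238.192.0: no
  /13 139.120.0.0: no
  /8 39.0.0.0: no
  /14 164.144.0.0: MATCH
  /23 1.249.224.0: no
  /0 0.0.0.0: MATCH
Selected: next-hop 209.118.111.193 via wlan0 (matched /14)


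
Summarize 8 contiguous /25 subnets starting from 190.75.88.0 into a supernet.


Original prefix: /25
Number of subnets: 8 = 2^3
New prefix = 25 - 3 = 22
Supernet: 190.75.88.0/22


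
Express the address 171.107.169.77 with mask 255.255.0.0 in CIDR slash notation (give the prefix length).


Binary: 11111111.11111111.00000000.00000000
Count leading 1s
Prefix: /16


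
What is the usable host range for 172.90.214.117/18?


Network: 172.90.192.0
Broadcast: 172.90.255.255
First usable = network + 1
Last usable = broadcast - 1
Range: 172.90.192.1 to 172.90.255.254


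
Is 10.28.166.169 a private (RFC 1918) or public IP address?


RFC 1918 private ranges:
  10.0.0.0/8 (10.0.0.0 - 10.255.255.255)
  172.16.0.0/12 (172.16.0.0 - 172.31.255.255)
  192.168.0.0/16 (192.168.0.0 - 192.168.255.255)
Private (in 10.0.0.0/8)


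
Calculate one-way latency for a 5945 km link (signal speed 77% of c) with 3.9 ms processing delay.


Speed = 0.77 * 3e5 km/s = 231000 km/s
Propagation delay = 5945 / 231000 = 0.0257 s = 25.7359 ms
Processing delay = 3.9 ms
Total one-way latency = 29.6359 ms


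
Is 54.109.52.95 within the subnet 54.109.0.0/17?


Subnet network: 54.109.0.0
Test IP AND mask: 54.109.0.0
Yes, 54.109.52.95 is in 54.109.0.0/17


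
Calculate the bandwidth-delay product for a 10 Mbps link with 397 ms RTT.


BDP = bandwidth * RTT
= 10 Mbps * 397 ms
= 10 * 1e6 * 397 / 1000 bits
= 3970000 bits
= 496250 bytes
= 484.6191 KB
BDP = 3970000 bits (496250 bytes)


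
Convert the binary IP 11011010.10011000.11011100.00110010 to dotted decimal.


11011010 = 218
10011000 = 152
11011100 = 220
00110010 = 50
IP: 218.152.220.50


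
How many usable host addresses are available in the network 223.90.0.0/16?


Host bits = 32 - 16 = 16
Total addresses = 2^16 = 65536
Usable = total - 2 (network and broadcast)
Usable hosts: 65534


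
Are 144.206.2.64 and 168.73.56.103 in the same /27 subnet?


Mask: 255.255.255.224
144.206.2.64 AND mask = 144.206.2.64
168.73.56.103 AND mask = 168.73.56.96
No, different subnets (144.206.2.64 vs 168.73.56.96)


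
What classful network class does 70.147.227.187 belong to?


First octet: 70
Binary: 01000110
0xxxxxxx -> Class A (1-126)
Class A, default mask 255.0.0.0 (/8)


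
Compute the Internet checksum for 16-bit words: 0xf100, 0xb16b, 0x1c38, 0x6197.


Sum all words (with carry folding):
+ 0xf100 = 0xf100
+ 0xb16b = 0xa26c
+ 0x1c38 = 0xbea4
+ 0x6197 = 0x203c
One's complement: ~0x203c
Checksum = 0xdfc3


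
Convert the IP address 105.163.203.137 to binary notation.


105 = 01101001
163 = 10100011
203 = 11001011
137 = 10001001
Binary: 01101001.10100011.11001011.10001001


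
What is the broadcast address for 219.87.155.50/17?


Network: 219.87.128.0/17
Host bits = 15
Set all host bits to 1:
Broadcast: 219.87.255.255


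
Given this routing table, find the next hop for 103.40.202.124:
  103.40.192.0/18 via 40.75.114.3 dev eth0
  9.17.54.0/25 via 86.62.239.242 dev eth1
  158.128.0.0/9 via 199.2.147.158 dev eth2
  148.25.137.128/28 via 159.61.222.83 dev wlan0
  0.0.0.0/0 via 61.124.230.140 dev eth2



Longest prefix match for 103.40.202.124:
  /18 103.40.192.0: MATCH
  /25 9.17.54.0: no
  /9 158.128.0.0: no
  /28 148.25.137.128: no
  /0 0.0.0.0: MATCH
Selected: next-hop 40.75.114.3 via eth0 (matched /18)


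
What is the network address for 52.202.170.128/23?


IP:   00110100.11001010.10101010.10000000
Mask: 11111111.11111111.11111110.00000000
AND operation:
Net:  00110100.11001010.10101010.00000000
Network: 52.202.170.0/23


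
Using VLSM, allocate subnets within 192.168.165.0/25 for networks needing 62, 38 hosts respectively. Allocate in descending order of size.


62 hosts -> /26 (62 usable): 192.168.165.0/26
38 hosts -> /26 (62 usable): 192.168.165.64/26
Allocation: 192.168.165.0/26 (62 hosts, 62 usable); 192.168.165.64/26 (38 hosts, 62 usable)


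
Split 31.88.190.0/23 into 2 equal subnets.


New prefix = 23 + 1 = 24
Each subnet has 256 addresses
  31.88.190.0/24
  31.88.191.0/24
Subnets: 31.88.190.0/24, 31.88.191.0/24


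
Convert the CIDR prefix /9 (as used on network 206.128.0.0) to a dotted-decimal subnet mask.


/9 means 9 network bits, 23 host bits
Binary: 11111111100000000000000000000000
Mask: 255.128.0.0


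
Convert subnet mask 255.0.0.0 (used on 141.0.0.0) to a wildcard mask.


Subnet mask: 255.0.0.0
Wildcard = 255.255.255.255 - subnet mask
255 - 255 = 0
255 - 0 = 255
255 - 0 = 255
255 - 0 = 255
Wildcard: 0.255.255.255


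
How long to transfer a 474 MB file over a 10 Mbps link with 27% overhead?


Effective throughput = 10 * (1 - 27/100) = 7.3 Mbps
File size in Mb = 474 * 8 = 3792 Mb
Time = 3792 / 7.3
Time = 519.4521 seconds


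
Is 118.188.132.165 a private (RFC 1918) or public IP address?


RFC 1918 private ranges:
  10.0.0.0/8 (10.0.0.0 - 10.255.255.255)
  172.16.0.0/12 (172.16.0.0 - 172.31.255.255)
  192.168.0.0/16 (192.168.0.0 - 192.168.255.255)
Public (not in any RFC 1918 range)


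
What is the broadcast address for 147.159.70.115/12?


Network: 147.144.0.0/12
Host bits = 20
Set all host bits to 1:
Broadcast: 147.159.255.255


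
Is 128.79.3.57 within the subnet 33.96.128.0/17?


Subnet network: 33.96.128.0
Test IP AND mask: 128.79.0.0
No, 128.79.3.57 is not in 33.96.128.0/17


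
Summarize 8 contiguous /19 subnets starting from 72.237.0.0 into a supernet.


Original prefix: /19
Number of subnets: 8 = 2^3
New prefix = 19 - 3 = 16
Supernet: 72.237.0.0/16


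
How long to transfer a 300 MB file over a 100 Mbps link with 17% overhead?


Effective throughput = 100 * (1 - 17/100) = 83 Mbps
File size in Mb = 300 * 8 = 2400 Mb
Time = 2400 / 83
Time = 28.9157 seconds


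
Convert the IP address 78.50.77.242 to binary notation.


78 = 01001110
50 = 00110010
77 = 01001101
242 = 11110010
Binary: 01001110.00110010.01001101.11110010


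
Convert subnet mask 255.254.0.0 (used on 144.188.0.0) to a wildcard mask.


Subnet mask: 255.254.0.0
Wildcard = 255.255.255.255 - subnet mask
255 - 255 = 0
255 - 254 = 1
255 - 0 = 255
255 - 0 = 255
Wildcard: 0.1.255.255


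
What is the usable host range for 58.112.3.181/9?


Network: 58.0.0.0
Broadcast: 58.127.255.255
First usable = network + 1
Last usable = broadcast - 1
Range: 58.0.0.1 to 58.127.255.254


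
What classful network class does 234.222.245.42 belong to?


First octet: 234
Binary: 11101010
1110xxxx -> Class D (224-239)
Class D (multicast), default mask N/A


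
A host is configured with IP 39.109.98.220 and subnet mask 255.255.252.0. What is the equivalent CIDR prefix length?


Binary: 11111111.11111111.11111100.00000000
Count leading 1s
Prefix: /22


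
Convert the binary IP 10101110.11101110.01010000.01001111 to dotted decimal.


10101110 = 174
11101110 = 238
01010000 = 80
01001111 = 79
IP: 174.238.80.79


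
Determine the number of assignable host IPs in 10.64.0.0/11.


Host bits = 32 - 11 = 21
Total addresses = 2^21 = 2097152
Usable = total - 2 (network and broadcast)
Usable hosts: 2097150


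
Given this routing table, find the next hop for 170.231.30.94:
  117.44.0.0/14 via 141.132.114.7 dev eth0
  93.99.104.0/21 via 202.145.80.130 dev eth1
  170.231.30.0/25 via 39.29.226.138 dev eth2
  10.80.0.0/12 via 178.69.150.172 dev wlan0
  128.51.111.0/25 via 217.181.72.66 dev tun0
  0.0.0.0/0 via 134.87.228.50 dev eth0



Longest prefix match for 170.231.30.94:
  /14 117.44.0.0: no
  /21 93.99.104.0: no
  /25 170.231.30.0: MATCH
  /12 10.80.0.0: no
  /25 128.51.111.0: no
  /0 0.0.0.0: MATCH
Selected: next-hop 39.29.226.138 via eth2 (matched /25)


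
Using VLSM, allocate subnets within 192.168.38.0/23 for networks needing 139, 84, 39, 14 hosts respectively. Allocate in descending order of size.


139 hosts -> /24 (254 usable): 192.168.38.0/24
84 hosts -> /25 (126 usable): 192.168.39.0/25
39 hosts -> /26 (62 usable): 192.168.39.128/26
14 hosts -> /28 (14 usable): 192.168.39.192/28
Allocation: 192.168.38.0/24 (139 hosts, 254 usable); 192.168.39.0/25 (84 hosts, 126 usable); 192.168.39.128/26 (39 hosts, 62 usable); 192.168.39.192/28 (14 hosts, 14 usable)


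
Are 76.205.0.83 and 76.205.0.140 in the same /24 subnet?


Mask: 255.255.255.0
76.205.0.83 AND mask = 76.205.0.0
76.205.0.140 AND mask = 76.205.0.0
Yes, same subnet (76.205.0.0)


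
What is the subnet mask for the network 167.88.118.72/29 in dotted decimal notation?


/29 means 29 network bits, 3 host bits
Binary: 11111111111111111111111111111000
Mask: 255.255.255.248


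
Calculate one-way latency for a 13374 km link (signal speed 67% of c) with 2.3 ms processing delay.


Speed = 0.67 * 3e5 km/s = 201000 km/s
Propagation delay = 13374 / 201000 = 0.0665 s = 66.5373 ms
Processing delay = 2.3 ms
Total one-way latency = 68.8373 ms


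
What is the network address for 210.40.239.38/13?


IP:   11010010.00101000.11101111.00100110
Mask: 11111111.11111000.00000000.00000000
AND operation:
Net:  11010010.00101000.00000000.00000000
Network: 210.40.0.0/13


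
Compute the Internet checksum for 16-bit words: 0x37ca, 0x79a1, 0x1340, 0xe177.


Sum all words (with carry folding):
+ 0x37ca = 0x37ca
+ 0x79a1 = 0xb16b
+ 0x1340 = 0xc4ab
+ 0xe177 = 0xa623
One's complement: ~0xa623
Checksum = 0x59dc


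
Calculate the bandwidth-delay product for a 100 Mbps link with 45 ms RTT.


BDP = bandwidth * RTT
= 100 Mbps * 45 ms
= 100 * 1e6 * 45 / 1000 bits
= 4500000 bits
= 562500 bytes
= 549.3164 KB
BDP = 4500000 bits (562500 bytes)


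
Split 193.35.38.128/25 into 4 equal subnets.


New prefix = 25 + 2 = 27
Each subnet has 32 addresses
  193.35.38.128/27
  193.35.38.160/27
  193.35.38.192/27
  193.35.38.224/27
Subnets: 193.35.38.128/27, 193.35.38.160/27, 193.35.38.192/27, 193.35.38.224/27


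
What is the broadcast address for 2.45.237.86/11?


Network: 2.32.0.0/11
Host bits = 21
Set all host bits to 1:
Broadcast: 2.63.255.255


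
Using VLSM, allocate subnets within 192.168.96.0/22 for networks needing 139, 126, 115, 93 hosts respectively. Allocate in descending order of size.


139 hosts -> /24 (254 usable): 192.168.96.0/24
126 hosts -> /25 (126 usable): 192.168.97.0/25
115 hosts -> /25 (126 usable): 192.168.97.128/25
93 hosts -> /25 (126 usable): 192.168.98.0/25
Allocation: 192.168.96.0/24 (139 hosts, 254 usable); 192.168.97.0/25 (126 hosts, 126 usable); 192.168.97.128/25 (115 hosts, 126 usable); 192.168.98.0/25 (93 hosts, 126 usable)


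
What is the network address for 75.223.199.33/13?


IP:   01001011.11011111.11000111.00100001
Mask: 11111111.11111000.00000000.00000000
AND operation:
Net:  01001011.11011000.00000000.00000000
Network: 75.216.0.0/13


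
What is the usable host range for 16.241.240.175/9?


Network: 16.128.0.0
Broadcast: 16.255.255.255
First usable = network + 1
Last usable = broadcast - 1
Range: 16.128.0.1 to 16.255.255.254


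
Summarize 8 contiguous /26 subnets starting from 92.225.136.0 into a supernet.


Original prefix: /26
Number of subnets: 8 = 2^3
New prefix = 26 - 3 = 23
Supernet: 92.225.136.0/23


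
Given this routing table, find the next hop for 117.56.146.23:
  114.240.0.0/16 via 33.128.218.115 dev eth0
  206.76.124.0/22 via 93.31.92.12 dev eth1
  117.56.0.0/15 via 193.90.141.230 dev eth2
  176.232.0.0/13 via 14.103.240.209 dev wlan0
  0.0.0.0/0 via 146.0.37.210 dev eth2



Longest prefix match for 117.56.146.23:
  /16 114.240.0.0: no
  /22 206.76.124.0: no
  /15 117.56.0.0: MATCH
  /13 176.232.0.0: no
  /0 0.0.0.0: MATCH
Selected: next-hop 193.90.141.230 via eth2 (matched /15)


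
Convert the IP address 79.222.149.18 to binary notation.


79 = 01001111
222 = 11011110
149 = 10010101
18 = 00010010
Binary: 01001111.11011110.10010101.00010010


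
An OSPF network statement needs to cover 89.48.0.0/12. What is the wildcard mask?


Subnet mask: 255.240.0.0
Wildcard = 255.255.255.255 - subnet mask
255 - 255 = 0
255 - 240 = 15
255 - 0 = 255
255 - 0 = 255
Wildcard: 0.15.255.255


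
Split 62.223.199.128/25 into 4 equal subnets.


New prefix = 25 + 2 = 27
Each subnet has 32 addresses
  62.223.199.128/27
  62.223.199.160/27
  62.223.199.192/27
  62.223.199.224/27
Subnets: 62.223.199.128/27, 62.223.199.160/27, 62.223.199.192/27, 62.223.199.224/27


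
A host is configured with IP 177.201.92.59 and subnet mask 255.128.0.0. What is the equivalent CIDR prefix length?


Binary: 11111111.10000000.00000000.00000000
Count leading 1s
Prefix: /9


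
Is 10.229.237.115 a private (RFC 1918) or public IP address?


RFC 1918 private ranges:
  10.0.0.0/8 (10.0.0.0 - 10.255.255.255)
  172.16.0.0/12 (172.16.0.0 - 172.31.255.255)
  192.168.0.0/16 (192.168.0.0 - 192.168.255.255)
Private (in 10.0.0.0/8)


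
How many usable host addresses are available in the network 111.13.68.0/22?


Host bits = 32 - 22 = 10
Total addresses = 2^10 = 1024
Usable = total - 2 (network and broadcast)
Usable hosts: 1022


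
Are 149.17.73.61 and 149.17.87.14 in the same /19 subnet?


Mask: 255.255.224.0
149.17.73.61 AND mask = 149.17.64.0
149.17.87.14 AND mask = 149.17.64.0
Yes, same subnet (149.17.64.0)


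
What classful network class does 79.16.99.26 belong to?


First octet: 79
Binary: 01001111
0xxxxxxx -> Class A (1-126)
Class A, default mask 255.0.0.0 (/8)


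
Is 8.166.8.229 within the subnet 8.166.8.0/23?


Subnet network: 8.166.8.0
Test IP AND mask: 8.166.8.0
Yes, 8.166.8.229 is in 8.166.8.0/23


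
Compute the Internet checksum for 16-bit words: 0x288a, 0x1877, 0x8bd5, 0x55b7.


Sum all words (with carry folding):
+ 0x288a = 0x288a
+ 0x1877 = 0x4101
+ 0x8bd5 = 0xccd6
+ 0x55b7 = 0x228e
One's complement: ~0x228e
Checksum = 0xdd71


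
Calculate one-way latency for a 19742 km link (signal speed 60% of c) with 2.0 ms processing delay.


Speed = 0.6 * 3e5 km/s = 180000 km/s
Propagation delay = 19742 / 180000 = 0.1097 s = 109.6778 ms
Processing delay = 2.0 ms
Total one-way latency = 111.6778 ms


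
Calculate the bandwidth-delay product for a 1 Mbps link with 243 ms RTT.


BDP = bandwidth * RTT
= 1 Mbps * 243 ms
= 1 * 1e6 * 243 / 1000 bits
= 243000 bits
= 30375 bytes
= 29.6631 KB
BDP = 243000 bits (30375 bytes)


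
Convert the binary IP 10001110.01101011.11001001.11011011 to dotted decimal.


10001110 = 142
01101011 = 107
11001001 = 201
11011011 = 219
IP: 142.107.201.219


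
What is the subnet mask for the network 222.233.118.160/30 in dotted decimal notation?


/30 means 30 network bits, 2 host bits
Binary: 11111111111111111111111111111100
Mask: 255.255.255.252


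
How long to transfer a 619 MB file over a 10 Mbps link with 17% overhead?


Effective throughput = 10 * (1 - 17/100) = 8.3 Mbps
File size in Mb = 619 * 8 = 4952 Mb
Time = 4952 / 8.3
Time = 596.6265 seconds


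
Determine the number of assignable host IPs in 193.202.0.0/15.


Host bits = 32 - 15 = 17
Total addresses = 2^17 = 131072
Usable = total - 2 (network and broadcast)
Usable hosts: 131070


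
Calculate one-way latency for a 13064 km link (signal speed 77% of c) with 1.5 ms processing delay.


Speed = 0.77 * 3e5 km/s = 231000 km/s
Propagation delay = 13064 / 231000 = 0.0566 s = 56.5541 ms
Processing delay = 1.5 ms
Total one-way latency = 58.0541 ms


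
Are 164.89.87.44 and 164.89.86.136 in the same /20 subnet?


Mask: 255.255.240.0
164.89.87.44 AND mask = 164.89.80.0
164.89.86.136 AND mask = 164.89.80.0
Yes, same subnet (164.89.80.0)


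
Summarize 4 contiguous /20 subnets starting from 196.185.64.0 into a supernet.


Original prefix: /20
Number of subnets: 4 = 2^2
New prefix = 20 - 2 = 18
Supernet: 196.185.64.0/18


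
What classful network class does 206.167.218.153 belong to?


First octet: 206
Binary: 11001110
110xxxxx -> Class C (192-223)
Class C, default mask 255.255.255.0 (/24)


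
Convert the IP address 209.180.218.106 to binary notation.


209 = 11010001
180 = 10110100
218 = 11011010
106 = 01101010
Binary: 11010001.10110100.11011010.01101010


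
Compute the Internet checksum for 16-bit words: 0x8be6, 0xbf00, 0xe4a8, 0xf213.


Sum all words (with carry folding):
+ 0x8be6 = 0x8be6
+ 0xbf00 = 0x4ae7
+ 0xe4a8 = 0x2f90
+ 0xf213 = 0x21a4
One's complement: ~0x21a4
Checksum = 0xde5b


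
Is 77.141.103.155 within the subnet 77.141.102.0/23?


Subnet network: 77.141.102.0
Test IP AND mask: 77.141.102.0
Yes, 77.141.103.155 is in 77.141.102.0/23


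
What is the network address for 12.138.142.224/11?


IP:   00001100.10001010.10001110.11100000
Mask: 11111111.11100000.00000000.00000000
AND operation:
Net:  00001100.10000000.00000000.00000000
Network: 12.128.0.0/11


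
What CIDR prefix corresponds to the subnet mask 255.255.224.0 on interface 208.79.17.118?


Binary: 11111111.11111111.11100000.00000000
Count leading 1s
Prefix: /19


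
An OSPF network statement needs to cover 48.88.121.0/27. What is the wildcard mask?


Subnet mask: 255.255.255.224
Wildcard = 255.255.255.255 - subnet mask
255 - 255 = 0
255 - 255 = 0
255 - 255 = 0
255 - 224 = 31
Wildcard: 0.0.0.31


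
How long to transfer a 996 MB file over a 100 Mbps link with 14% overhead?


Effective throughput = 100 * (1 - 14/100) = 86 Mbps
File size in Mb = 996 * 8 = 7968 Mb
Time = 7968 / 86
Time = 92.6512 seconds


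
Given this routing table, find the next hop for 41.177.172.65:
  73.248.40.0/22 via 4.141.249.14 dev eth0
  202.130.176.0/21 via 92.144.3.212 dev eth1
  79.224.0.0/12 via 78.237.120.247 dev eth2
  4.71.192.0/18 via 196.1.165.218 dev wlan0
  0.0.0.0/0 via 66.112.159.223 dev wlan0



Longest prefix match for 41.177.172.65:
  /22 73.248.40.0: no
  /21 202.130.176.0: no
  /12 79.224.0.0: no
  /18 4.71.192.0: no
  /0 0.0.0.0: MATCH
Selected: next-hop 66.112.159.223 via wlan0 (matched /0)


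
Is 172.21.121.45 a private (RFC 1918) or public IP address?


RFC 1918 private ranges:
  10.0.0.0/8 (10.0.0.0 - 10.255.255.255)
  172.16.0.0/12 (172.16.0.0 - 172.31.255.255)
  192.168.0.0/16 (192.168.0.0 - 192.168.255.255)
Private (in 172.16.0.0/12)


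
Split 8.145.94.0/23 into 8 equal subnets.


New prefix = 23 + 3 = 26
Each subnet has 64 addresses
  8.145.94.0/26
  8.145.94.64/26
  8.145.94.128/26
  8.145.94.192/26
  8.145.95.0/26
  8.145.95.64/26
  8.145.95.128/26
  8.145.95.192/26
Subnets: 8.145.94.0/26, 8.145.94.64/26, 8.145.94.128/26, 8.145.94.192/26, 8.145.95.0/26, 8.145.95.64/26, 8.145.95.128/26, 8.145.95.192/26


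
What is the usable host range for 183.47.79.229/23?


Network: 183.47.78.0
Broadcast: 183.47.79.255
First usable = network + 1
Last usable = broadcast - 1
Range: 183.47.78.1 to 183.47.79.254


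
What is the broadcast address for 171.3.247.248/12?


Network: 171.0.0.0/12
Host bits = 20
Set all host bits to 1:
Broadcast: 171.15.255.255


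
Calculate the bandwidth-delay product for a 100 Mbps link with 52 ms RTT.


BDP = bandwidth * RTT
= 100 Mbps * 52 ms
= 100 * 1e6 * 52 / 1000 bits
= 5200000 bits
= 650000 bytes
= 634.7656 KB
BDP = 5200000 bits (650000 bytes)


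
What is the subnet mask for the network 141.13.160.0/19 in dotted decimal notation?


/19 means 19 network bits, 13 host bits
Binary: 11111111111111111110000000000000
Mask: 255.255.224.0


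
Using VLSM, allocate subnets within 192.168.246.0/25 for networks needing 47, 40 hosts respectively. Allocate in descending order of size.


47 hosts -> /26 (62 usable): 192.168.246.0/26
40 hosts -> /26 (62 usable): 192.168.246.64/26
Allocation: 192.168.246.0/26 (47 hosts, 62 usable); 192.168.246.64/26 (40 hosts, 62 usable)


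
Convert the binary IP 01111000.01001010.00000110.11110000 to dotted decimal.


01111000 = 120
01001010 = 74
00000110 = 6
11110000 = 240
IP: 120.74.6.240


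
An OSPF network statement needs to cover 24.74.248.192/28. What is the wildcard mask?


Subnet mask: 255.255.255.240
Wildcard = 255.255.255.255 - subnet mask
255 - 255 = 0
255 - 255 = 0
255 - 255 = 0
255 - 240 = 15
Wildcard: 0.0.0.15


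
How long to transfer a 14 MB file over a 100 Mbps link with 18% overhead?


Effective throughput = 100 * (1 - 18/100) = 82 Mbps
File size in Mb = 14 * 8 = 112 Mb
Time = 112 / 82
Time = 1.3659 seconds


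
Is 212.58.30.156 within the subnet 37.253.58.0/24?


Subnet network: 37.253.58.0
Test IP AND mask: 212.58.30.0
No, 212.58.30.156 is not in 37.253.58.0/24


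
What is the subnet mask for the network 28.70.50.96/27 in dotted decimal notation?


/27 means 27 network bits, 5 host bits
Binary: 11111111111111111111111111100000
Mask: 255.255.255.224


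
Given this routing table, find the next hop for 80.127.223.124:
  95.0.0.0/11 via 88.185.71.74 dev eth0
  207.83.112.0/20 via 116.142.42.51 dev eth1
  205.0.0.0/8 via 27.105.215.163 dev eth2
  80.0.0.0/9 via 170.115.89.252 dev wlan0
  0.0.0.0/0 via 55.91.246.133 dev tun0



Longest prefix match for 80.127.223.124:
  /11 95.0.0.0: no
  /20 207.83.112.0: no
  /8 205.0.0.0: no
  /9 80.0.0.0: MATCH
  /0 0.0.0.0: MATCH
Selected: next-hop 170.115.89.252 via wlan0 (matched /9)


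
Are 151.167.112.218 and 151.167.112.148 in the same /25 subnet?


Mask: 255.255.255.128
151.167.112.218 AND mask = 151.167.112.128
151.167.112.148 AND mask = 151.167.112.128
Yes, same subnet (151.167.112.128)


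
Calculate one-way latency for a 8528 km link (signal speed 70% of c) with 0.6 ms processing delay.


Speed = 0.7 * 3e5 km/s = 210000 km/s
Propagation delay = 8528 / 210000 = 0.0406 s = 40.6095 ms
Processing delay = 0.6 ms
Total one-way latency = 41.2095 ms


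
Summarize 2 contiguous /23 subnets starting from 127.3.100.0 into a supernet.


Original prefix: /23
Number of subnets: 2 = 2^1
New prefix = 23 - 1 = 22
Supernet: 127.3.100.0/22


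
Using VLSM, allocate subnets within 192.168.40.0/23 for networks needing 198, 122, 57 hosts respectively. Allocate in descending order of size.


198 hosts -> /24 (254 usable): 192.168.40.0/24
122 hosts -> /25 (126 usable): 192.168.41.0/25
57 hosts -> /26 (62 usable): 192.168.41.128/26
Allocation: 192.168.40.0/24 (198 hosts, 254 usable); 192.168.41.0/25 (122 hosts, 126 usable); 192.168.41.128/26 (57 hosts, 62 usable)


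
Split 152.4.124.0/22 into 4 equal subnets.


New prefix = 22 + 2 = 24
Each subnet has 256 addresses
  152.4.124.0/24
  152.4.125.0/24
  152.4.126.0/24
  152.4.127.0/24
Subnets: 152.4.124.0/24, 152.4.125.0/24, 152.4.126.0/24, 152.4.127.0/24


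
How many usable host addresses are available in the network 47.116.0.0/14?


Host bits = 32 - 14 = 18
Total addresses = 2^18 = 262144
Usable = total - 2 (network and broadcast)
Usable hosts: 262142


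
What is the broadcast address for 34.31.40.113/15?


Network: 34.30.0.0/15
Host bits = 17
Set all host bits to 1:
Broadcast: 34.31.255.255


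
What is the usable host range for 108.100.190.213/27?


Network: 108.100.190.192
Broadcast: 108.100.190.223
First usable = network + 1
Last usable = broadcast - 1
Range: 108.100.190.193 to 108.100.190.222


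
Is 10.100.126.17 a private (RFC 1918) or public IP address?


RFC 1918 private ranges:
  10.0.0.0/8 (10.0.0.0 - 10.255.255.255)
  172.16.0.0/12 (172.16.0.0 - 172.31.255.255)
  192.168.0.0/16 (192.168.0.0 - 192.168.255.255)
Private (in 10.0.0.0/8)


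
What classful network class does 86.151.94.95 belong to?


First octet: 86
Binary: 01010110
0xxxxxxx -> Class A (1-126)
Class A, default mask 255.0.0.0 (/8)


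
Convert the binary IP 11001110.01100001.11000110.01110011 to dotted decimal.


11001110 = 206
01100001 = 97
11000110 = 198
01110011 = 115
IP: 206.97.198.115


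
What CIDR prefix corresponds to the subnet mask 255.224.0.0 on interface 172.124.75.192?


Binary: 11111111.11100000.00000000.00000000
Count leading 1s
Prefix: /11


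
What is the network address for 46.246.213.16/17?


IP:   00101110.11110110.11010101.00010000
Mask: 11111111.11111111.10000000.00000000
AND operation:
Net:  00101110.11110110.10000000.00000000
Network: 46.246.128.0/17


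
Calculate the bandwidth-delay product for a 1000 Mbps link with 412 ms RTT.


BDP = bandwidth * RTT
= 1000 Mbps * 412 ms
= 1000 * 1e6 * 412 / 1000 bits
= 412000000 bits
= 51500000 bytes
= 50292.9688 KB
BDP = 412000000 bits (51500000 bytes)


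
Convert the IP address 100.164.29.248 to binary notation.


100 = 01100100
164 = 10100100
29 = 00011101
248 = 11111000
Binary: 01100100.10100100.00011101.11111000


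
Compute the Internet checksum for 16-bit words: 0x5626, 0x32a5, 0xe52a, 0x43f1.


Sum all words (with carry folding):
+ 0x5626 = 0x5626
+ 0x32a5 = 0x88cb
+ 0xe52a = 0x6df6
+ 0x43f1 = 0xb1e7
One's complement: ~0xb1e7
Checksum = 0x4e18


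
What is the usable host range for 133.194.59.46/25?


Network: 133.194.59.0
Broadcast: 133.194.59.127
First usable = network + 1
Last usable = broadcast - 1
Range: 133.194.59.1 to 133.194.59.126


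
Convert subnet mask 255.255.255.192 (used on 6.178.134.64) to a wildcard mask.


Subnet mask: 255.255.255.192
Wildcard = 255.255.255.255 - subnet mask
255 - 255 = 0
255 - 255 = 0
255 - 255 = 0
255 - 192 = 63
Wildcard: 0.0.0.63


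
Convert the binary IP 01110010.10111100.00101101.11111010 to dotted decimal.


01110010 = 114
10111100 = 188
00101101 = 45
11111010 = 250
IP: 114.188.45.250


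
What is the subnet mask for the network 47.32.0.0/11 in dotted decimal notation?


/11 means 11 network bits, 21 host bits
Binary: 11111111111000000000000000000000
Mask: 255.224.0.0


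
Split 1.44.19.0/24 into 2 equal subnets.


New prefix = 24 + 1 = 25
Each subnet has 128 addresses
  1.44.19.0/25
  1.44.19.128/25
Subnets: 1.44.19.0/25, 1.44.19.128/25


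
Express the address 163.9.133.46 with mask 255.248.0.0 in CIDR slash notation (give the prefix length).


Binary: 11111111.11111000.00000000.00000000
Count leading 1s
Prefix: /13


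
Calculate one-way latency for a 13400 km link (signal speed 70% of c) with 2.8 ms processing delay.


Speed = 0.7 * 3e5 km/s = 210000 km/s
Propagation delay = 13400 / 210000 = 0.0638 s = 63.8095 ms
Processing delay = 2.8 ms
Total one-way latency = 66.6095 ms


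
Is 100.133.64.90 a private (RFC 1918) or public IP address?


RFC 1918 private ranges:
  10.0.0.0/8 (10.0.0.0 - 10.255.255.255)
  172.16.0.0/12 (172.16.0.0 - 172.31.255.255)
  192.168.0.0/16 (192.168.0.0 - 192.168.255.255)
Public (not in any RFC 1918 range)


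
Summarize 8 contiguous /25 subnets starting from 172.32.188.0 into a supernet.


Original prefix: /25
Number of subnets: 8 = 2^3
New prefix = 25 - 3 = 22
Supernet: 172.32.188.0/22


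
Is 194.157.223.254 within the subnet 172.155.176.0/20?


Subnet network: 172.155.176.0
Test IP AND mask: 194.157.208.0
No, 194.157.223.254 is not in 172.155.176.0/20


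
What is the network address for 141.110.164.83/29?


IP:   10001101.01101110.10100100.01010011
Mask: 11111111.11111111.11111111.11111000
AND operation:
Net:  10001101.01101110.10100100.01010000
Network: 141.110.164.80/29


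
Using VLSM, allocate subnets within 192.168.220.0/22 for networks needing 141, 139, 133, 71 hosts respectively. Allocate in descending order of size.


141 hosts -> /24 (254 usable): 192.168.220.0/24
139 hosts -> /24 (254 usable): 192.168.221.0/24
133 hosts -> /24 (254 usable): 192.168.222.0/24
71 hosts -> /25 (126 usable): 192.168.223.0/25
Allocation: 192.168.220.0/24 (141 hosts, 254 usable); 192.168.221.0/24 (139 hosts, 254 usable); 192.168.222.0/24 (133 hosts, 254 usable); 192.168.223.0/25 (71 hosts, 126 usable)


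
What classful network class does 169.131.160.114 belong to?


First octet: 169
Binary: 10101001
10xxxxxx -> Class B (128-191)
Class B, default mask 255.255.0.0 (/16)


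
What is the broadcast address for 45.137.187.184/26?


Network: 45.137.187.128/26
Host bits = 6
Set all host bits to 1:
Broadcast: 45.137.187.191


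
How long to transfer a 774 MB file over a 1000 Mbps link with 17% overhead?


Effective throughput = 1000 * (1 - 17/100) = 830 Mbps
File size in Mb = 774 * 8 = 6192 Mb
Time = 6192 / 830
Time = 7.4602 seconds


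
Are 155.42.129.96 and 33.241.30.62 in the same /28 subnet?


Mask: 255.255.255.240
155.42.129.96 AND mask = 155.42.129.96
33.241.30.62 AND mask = 33.241.30.48
No, different subnets (155.42.129.96 vs 33.241.30.48)


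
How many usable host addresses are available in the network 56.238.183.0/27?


Host bits = 32 - 27 = 5
Total addresses = 2^5 = 32
Usable = total - 2 (network and broadcast)
Usable hosts: 30


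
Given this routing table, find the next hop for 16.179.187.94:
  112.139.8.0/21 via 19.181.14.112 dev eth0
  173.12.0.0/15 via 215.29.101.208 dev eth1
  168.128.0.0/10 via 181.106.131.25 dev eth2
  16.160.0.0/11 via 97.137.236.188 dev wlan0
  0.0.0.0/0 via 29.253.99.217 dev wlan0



Longest prefix match for 16.179.187.94:
  /21 112.139.8.0: no
  /15 173.12.0.0: no
  /10 168.128.0.0: no
  /11 16.160.0.0: MATCH
  /0 0.0.0.0: MATCH
Selected: next-hop 97.137.236.188 via wlan0 (matched /11)


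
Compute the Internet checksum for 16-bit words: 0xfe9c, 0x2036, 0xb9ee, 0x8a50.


Sum all words (with carry folding):
+ 0xfe9c = 0xfe9c
+ 0x2036 = 0x1ed3
+ 0xb9ee = 0xd8c1
+ 0x8a50 = 0x6312
One's complement: ~0x6312
Checksum = 0x9ced


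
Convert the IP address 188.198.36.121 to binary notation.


188 = 10111100
198 = 11000110
36 = 00100100
121 = 01111001
Binary: 10111100.11000110.00100100.01111001


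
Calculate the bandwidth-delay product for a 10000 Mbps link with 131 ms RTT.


BDP = bandwidth * RTT
= 10000 Mbps * 131 ms
= 10000 * 1e6 * 131 / 1000 bits
= 1310000000 bits
= 163750000 bytes
= 159912.1094 KB
BDP = 1310000000 bits (163750000 bytes)


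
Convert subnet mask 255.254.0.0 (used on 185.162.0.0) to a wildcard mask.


Subnet mask: 255.254.0.0
Wildcard = 255.255.255.255 - subnet mask
255 - 255 = 0
255 - 254 = 1
255 - 0 = 255
255 - 0 = 255
Wildcard: 0.1.255.255


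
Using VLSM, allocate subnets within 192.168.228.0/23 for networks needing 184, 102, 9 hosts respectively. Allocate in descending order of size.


184 hosts -> /24 (254 usable): 192.168.228.0/24
102 hosts -> /25 (126 usable): 192.168.229.0/25
9 hosts -> /28 (14 usable): 192.168.229.128/28
Allocation: 192.168.228.0/24 (184 hosts, 254 usable); 192.168.229.0/25 (102 hosts, 126 usable); 192.168.229.128/28 (9 hosts, 14 usable)


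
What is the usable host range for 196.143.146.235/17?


Network: 196.143.128.0
Broadcast: 196.143.255.255
First usable = network + 1
Last usable = broadcast - 1
Range: 196.143.128.1 to 196.143.255.254


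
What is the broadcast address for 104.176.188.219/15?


Network: 104.176.0.0/15
Host bits = 17
Set all host bits to 1:
Broadcast: 104.177.255.255


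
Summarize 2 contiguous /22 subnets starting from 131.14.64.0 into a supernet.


Original prefix: /22
Number of subnets: 2 = 2^1
New prefix = 22 - 1 = 21
Supernet: 131.14.64.0/21


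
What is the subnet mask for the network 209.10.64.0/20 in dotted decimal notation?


/20 means 20 network bits, 12 host bits
Binary: 11111111111111111111000000000000
Mask: 255.255.240.0


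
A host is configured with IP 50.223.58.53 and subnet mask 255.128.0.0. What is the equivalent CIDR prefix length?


Binary: 11111111.10000000.00000000.00000000
Count leading 1s
Prefix: /9


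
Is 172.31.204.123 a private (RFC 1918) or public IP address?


RFC 1918 private ranges:
  10.0.0.0/8 (10.0.0.0 - 10.255.255.255)
  172.16.0.0/12 (172.16.0.0 - 172.31.255.255)
  192.168.0.0/16 (192.168.0.0 - 192.168.255.255)
Private (in 172.16.0.0/12)


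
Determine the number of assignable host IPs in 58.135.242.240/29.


Host bits = 32 - 29 = 3
Total addresses = 2^3 = 8
Usable = total - 2 (network and broadcast)
Usable hosts: 6


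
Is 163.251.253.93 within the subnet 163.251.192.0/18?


Subnet network: 163.251.192.0
Test IP AND mask: 163.251.192.0
Yes, 163.251.253.93 is in 163.251.192.0/18


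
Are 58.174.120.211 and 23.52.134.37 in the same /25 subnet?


Mask: 255.255.255.128
58.174.120.211 AND mask = 58.174.120.128
23.52.134.37 AND mask = 23.52.134.0
No, different subnets (58.174.120.128 vs 23.52.134.0)


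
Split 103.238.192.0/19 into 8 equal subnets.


New prefix = 19 + 3 = 22
Each subnet has 1024 addresses
  103.238.192.0/22
  103.238.196.0/22
  103.238.200.0/22
  103.238.204.0/22
  103.238.208.0/22
  103.238.212.0/22
  103.238.216.0/22
  103.238.220.0/22
Subnets: 103.238.192.0/22, 103.238.196.0/22, 103.238.200.0/22, 103.238.204.0/22, 103.238.208.0/22, 103.238.212.0/22, 103.238.216.0/22, 103.238.220.0/22


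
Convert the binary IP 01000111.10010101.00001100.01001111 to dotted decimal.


01000111 = 71
10010101 = 149
00001100 = 12
01001111 = 79
IP: 71.149.12.79


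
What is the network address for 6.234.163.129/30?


IP:   00000110.11101010.10100011.10000001
Mask: 11111111.11111111.11111111.11111100
AND operation:
Net:  00000110.11101010.10100011.10000000
Network: 6.234.163.128/30


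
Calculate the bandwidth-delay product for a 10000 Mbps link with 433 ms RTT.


BDP = bandwidth * RTT
= 10000 Mbps * 433 ms
= 10000 * 1e6 * 433 / 1000 bits
= 4330000000 bits
= 541250000 bytes
= 528564.4531 KB
BDP = 4330000000 bits (541250000 bytes)


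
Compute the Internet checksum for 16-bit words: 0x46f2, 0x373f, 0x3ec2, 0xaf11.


Sum all words (with carry folding):
+ 0x46f2 = 0x46f2
+ 0x373f = 0x7e31
+ 0x3ec2 = 0xbcf3
+ 0xaf11 = 0x6c05
One's complement: ~0x6c05
Checksum = 0x93fa


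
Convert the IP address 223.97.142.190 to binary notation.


223 = 11011111
97 = 01100001
142 = 10001110
190 = 10111110
Binary: 11011111.01100001.10001110.10111110


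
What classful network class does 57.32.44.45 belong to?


First octet: 57
Binary: 00111001
0xxxxxxx -> Class A (1-126)
Class A, default mask 255.0.0.0 (/8)


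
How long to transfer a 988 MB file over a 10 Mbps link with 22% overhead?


Effective throughput = 10 * (1 - 22/100) = 7.8 Mbps
File size in Mb = 988 * 8 = 7904 Mb
Time = 7904 / 7.8
Time = 1013.3333 seconds


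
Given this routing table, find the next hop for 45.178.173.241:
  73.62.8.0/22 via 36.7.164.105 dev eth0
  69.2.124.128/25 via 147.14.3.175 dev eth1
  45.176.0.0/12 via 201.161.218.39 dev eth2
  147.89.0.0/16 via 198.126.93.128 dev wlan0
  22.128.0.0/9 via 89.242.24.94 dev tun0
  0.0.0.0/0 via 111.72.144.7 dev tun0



Longest prefix match for 45.178.173.241:
  /22 73.62.8.0: no
  /25 69.2.124.128: no
  /12 45.176.0.0: MATCH
  /16 147.89.0.0: no
  /9 22.128.0.0: no
  /0 0.0.0.0: MATCH
Selected: next-hop 201.161.218.39 via eth2 (matched /12)


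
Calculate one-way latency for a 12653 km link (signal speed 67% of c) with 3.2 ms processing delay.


Speed = 0.67 * 3e5 km/s = 201000 km/s
Propagation delay = 12653 / 201000 = 0.063 s = 62.9502 ms
Processing delay = 3.2 ms
Total one-way latency = 66.1502 ms
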